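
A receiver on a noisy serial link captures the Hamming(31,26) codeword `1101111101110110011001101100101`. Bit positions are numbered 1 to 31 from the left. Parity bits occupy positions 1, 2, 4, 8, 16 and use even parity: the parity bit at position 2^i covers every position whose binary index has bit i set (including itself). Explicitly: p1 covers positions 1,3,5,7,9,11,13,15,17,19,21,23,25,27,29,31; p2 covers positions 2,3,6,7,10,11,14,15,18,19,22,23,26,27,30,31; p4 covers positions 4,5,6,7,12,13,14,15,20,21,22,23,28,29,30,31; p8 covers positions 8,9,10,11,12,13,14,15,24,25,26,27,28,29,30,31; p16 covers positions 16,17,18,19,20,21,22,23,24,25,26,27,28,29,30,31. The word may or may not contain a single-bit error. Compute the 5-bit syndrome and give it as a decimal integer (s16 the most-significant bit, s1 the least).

6

s1: b1⊕b3⊕b5⊕b7⊕b9⊕b11⊕b13⊕b15⊕b17⊕b19⊕b21⊕b23⊕b25⊕b27⊕b29⊕b31 = 1⊕0⊕1⊕1⊕0⊕1⊕0⊕1⊕0⊕1⊕0⊕1⊕1⊕0⊕1⊕1 = 0
s2: b2⊕b3⊕b6⊕b7⊕b10⊕b11⊕b14⊕b15⊕b18⊕b19⊕b22⊕b23⊕b26⊕b27⊕b30⊕b31 = 1⊕0⊕1⊕1⊕1⊕1⊕1⊕1⊕1⊕1⊕1⊕1⊕1⊕0⊕0⊕1 = 1
s4: b4⊕b5⊕b6⊕b7⊕b12⊕b13⊕b14⊕b15⊕b20⊕b21⊕b22⊕b23⊕b28⊕b29⊕b30⊕b31 = 1⊕1⊕1⊕1⊕1⊕0⊕1⊕1⊕0⊕0⊕1⊕1⊕0⊕1⊕0⊕1 = 1
s8: b8⊕b9⊕b10⊕b11⊕b12⊕b13⊕b14⊕b15⊕b24⊕b25⊕b26⊕b27⊕b28⊕b29⊕b30⊕b31 = 1⊕0⊕1⊕1⊕1⊕0⊕1⊕1⊕0⊕1⊕1⊕0⊕0⊕1⊕0⊕1 = 0
s16: b16⊕b17⊕b18⊕b19⊕b20⊕b21⊕b22⊕b23⊕b24⊕b25⊕b26⊕b27⊕b28⊕b29⊕b30⊕b31 = 0⊕0⊕1⊕1⊕0⊕0⊕1⊕1⊕0⊕1⊕1⊕0⊕0⊕1⊕0⊕1 = 0
Syndrome (s16...s1) = 00110 → position 6.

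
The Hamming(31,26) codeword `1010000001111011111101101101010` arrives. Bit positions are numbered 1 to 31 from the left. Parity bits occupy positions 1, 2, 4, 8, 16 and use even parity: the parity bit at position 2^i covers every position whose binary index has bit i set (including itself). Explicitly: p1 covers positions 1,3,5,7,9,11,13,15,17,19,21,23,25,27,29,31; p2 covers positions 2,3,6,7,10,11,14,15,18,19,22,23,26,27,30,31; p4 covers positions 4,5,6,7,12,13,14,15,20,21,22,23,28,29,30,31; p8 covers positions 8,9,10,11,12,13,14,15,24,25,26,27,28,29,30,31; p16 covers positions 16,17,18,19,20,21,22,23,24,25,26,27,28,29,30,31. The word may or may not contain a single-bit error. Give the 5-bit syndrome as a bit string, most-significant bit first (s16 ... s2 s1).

11001

s1: b1⊕b3⊕b5⊕b7⊕b9⊕b11⊕b13⊕b15⊕b17⊕b19⊕b21⊕b23⊕b25⊕b27⊕b29⊕b31 = 1⊕1⊕0⊕0⊕0⊕1⊕1⊕1⊕1⊕1⊕0⊕1⊕1⊕0⊕0⊕0 = 1
s2: b2⊕b3⊕b6⊕b7⊕b10⊕b11⊕b14⊕b15⊕b18⊕b19⊕b22⊕b23⊕b26⊕b27⊕b30⊕b31 = 0⊕1⊕0⊕0⊕1⊕1⊕0⊕1⊕1⊕1⊕1⊕1⊕1⊕0⊕1⊕0 = 0
s4: b4⊕b5⊕b6⊕b7⊕b12⊕b13⊕b14⊕b15⊕b20⊕b21⊕b22⊕b23⊕b28⊕b29⊕b30⊕b31 = 0⊕0⊕0⊕0⊕1⊕1⊕0⊕1⊕1⊕0⊕1⊕1⊕1⊕0⊕1⊕0 = 0
s8: b8⊕b9⊕b10⊕b11⊕b12⊕b13⊕b14⊕b15⊕b24⊕b25⊕b26⊕b27⊕b28⊕b29⊕b30⊕b31 = 0⊕0⊕1⊕1⊕1⊕1⊕0⊕1⊕0⊕1⊕1⊕0⊕1⊕0⊕1⊕0 = 1
s16: b16⊕b17⊕b18⊕b19⊕b20⊕b21⊕b22⊕b23⊕b24⊕b25⊕b26⊕b27⊕b28⊕b29⊕b30⊕b31 = 1⊕1⊕1⊕1⊕1⊕0⊕1⊕1⊕0⊕1⊕1⊕0⊕1⊕0⊕1⊕0 = 1
Syndrome (s16...s1) = 11001 → position 25.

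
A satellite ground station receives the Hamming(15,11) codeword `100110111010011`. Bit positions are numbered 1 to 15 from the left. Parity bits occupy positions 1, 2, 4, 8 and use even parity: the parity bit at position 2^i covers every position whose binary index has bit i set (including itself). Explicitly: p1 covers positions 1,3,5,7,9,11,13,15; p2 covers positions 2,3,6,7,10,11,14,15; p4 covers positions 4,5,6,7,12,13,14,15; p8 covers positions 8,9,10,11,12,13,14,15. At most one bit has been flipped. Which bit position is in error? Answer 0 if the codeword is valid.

12

s1: b1⊕b3⊕b5⊕b7⊕b9⊕b11⊕b13⊕b15 = 1⊕0⊕1⊕1⊕1⊕1⊕0⊕1 = 0
s2: b2⊕b3⊕b6⊕b7⊕b10⊕b11⊕b14⊕b15 = 0⊕0⊕0⊕1⊕0⊕1⊕1⊕1 = 0
s4: b4⊕b5⊕b6⊕b7⊕b12⊕b13⊕b14⊕b15 = 1⊕1⊕0⊕1⊕0⊕0⊕1⊕1 = 1
s8: b8⊕b9⊕b10⊕b11⊕b12⊕b13⊕b14⊕b15 = 1⊕1⊕0⊕1⊕0⊕0⊕1⊕1 = 1
Syndrome (s8...s1) = 1100 → position 12.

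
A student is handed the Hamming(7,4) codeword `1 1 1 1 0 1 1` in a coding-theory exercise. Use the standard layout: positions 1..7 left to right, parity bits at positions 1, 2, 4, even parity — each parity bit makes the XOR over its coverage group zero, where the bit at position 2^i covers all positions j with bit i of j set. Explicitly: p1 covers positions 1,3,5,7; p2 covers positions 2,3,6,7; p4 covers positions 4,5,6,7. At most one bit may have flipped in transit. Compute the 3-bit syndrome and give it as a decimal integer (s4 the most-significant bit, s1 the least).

5

s1: b1⊕b3⊕b5⊕b7 = 1⊕1⊕0⊕1 = 1
s2: b2⊕b3⊕b6⊕b7 = 1⊕1⊕1⊕1 = 0
s4: b4⊕b5⊕b6⊕b7 = 1⊕0⊕1⊕1 = 1
Syndrome (s4...s1) = 101 → position 5.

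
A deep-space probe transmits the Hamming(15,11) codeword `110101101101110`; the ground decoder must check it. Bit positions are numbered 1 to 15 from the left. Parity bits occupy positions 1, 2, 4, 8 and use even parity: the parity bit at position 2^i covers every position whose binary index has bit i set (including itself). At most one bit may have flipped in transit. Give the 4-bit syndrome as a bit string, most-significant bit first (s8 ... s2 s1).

1010

s1: b1⊕b3⊕b5⊕b7⊕b9⊕b11⊕b13⊕b15 = 1⊕0⊕0⊕1⊕1⊕0⊕1⊕0 = 0
s2: b2⊕b3⊕b6⊕b7⊕b10⊕b11⊕b14⊕b15 = 1⊕0⊕1⊕1⊕1⊕0⊕1⊕0 = 1
s4: b4⊕b5⊕b6⊕b7⊕b12⊕b13⊕b14⊕b15 = 1⊕0⊕1⊕1⊕1⊕1⊕1⊕0 = 0
s8: b8⊕b9⊕b10⊕b11⊕b12⊕b13⊕b14⊕b15 = 0⊕1⊕1⊕0⊕1⊕1⊕1⊕0 = 1
Syndrome (s8...s1) = 1010 → position 10.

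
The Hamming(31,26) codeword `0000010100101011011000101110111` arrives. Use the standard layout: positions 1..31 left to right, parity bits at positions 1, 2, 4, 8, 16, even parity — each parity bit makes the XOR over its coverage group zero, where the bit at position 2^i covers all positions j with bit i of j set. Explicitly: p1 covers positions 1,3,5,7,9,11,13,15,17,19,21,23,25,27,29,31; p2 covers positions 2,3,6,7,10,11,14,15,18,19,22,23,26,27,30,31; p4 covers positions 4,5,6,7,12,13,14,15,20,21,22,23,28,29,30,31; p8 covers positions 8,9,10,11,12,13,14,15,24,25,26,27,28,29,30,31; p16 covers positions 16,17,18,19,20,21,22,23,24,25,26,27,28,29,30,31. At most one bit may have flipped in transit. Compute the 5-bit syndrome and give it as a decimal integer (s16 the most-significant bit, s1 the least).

s1: b1⊕b3⊕b5⊕b7⊕b9⊕b11⊕b13⊕b15⊕b17⊕b19⊕b21⊕b23⊕b25⊕b27⊕b29⊕b31 = 0⊕0⊕0⊕0⊕0⊕1⊕1⊕1⊕0⊕1⊕0⊕1⊕1⊕1⊕1⊕1 = 1
s2: b2⊕b3⊕b6⊕b7⊕b10⊕b11⊕b14⊕b15⊕b18⊕b19⊕b22⊕b23⊕b26⊕b27⊕b30⊕b31 = 0⊕0⊕1⊕0⊕0⊕1⊕0⊕1⊕1⊕1⊕0⊕1⊕1⊕1⊕1⊕1 = 0
s4: b4⊕b5⊕b6⊕b7⊕b12⊕b13⊕b14⊕b15⊕b20⊕b21⊕b22⊕b23⊕b28⊕b29⊕b30⊕b31 = 0⊕0⊕1⊕0⊕0⊕1⊕0⊕1⊕0⊕0⊕0⊕1⊕0⊕1⊕1⊕1 = 1
s8: b8⊕b9⊕b10⊕b11⊕b12⊕b13⊕b14⊕b15⊕b24⊕b25⊕b26⊕b27⊕b28⊕b29⊕b30⊕b31 = 1⊕0⊕0⊕1⊕0⊕1⊕0⊕1⊕0⊕1⊕1⊕1⊕0⊕1⊕1⊕1 = 0
s16: b16⊕b17⊕b18⊕b19⊕b20⊕b21⊕b22⊕b23⊕b24⊕b25⊕b26⊕b27⊕b28⊕b29⊕b30⊕b31 = 1⊕0⊕1⊕1⊕0⊕0⊕0⊕1⊕0⊕1⊕1⊕1⊕0⊕1⊕1⊕1 = 0
Syndrome (s16...s1) = 00101 → position 5.

5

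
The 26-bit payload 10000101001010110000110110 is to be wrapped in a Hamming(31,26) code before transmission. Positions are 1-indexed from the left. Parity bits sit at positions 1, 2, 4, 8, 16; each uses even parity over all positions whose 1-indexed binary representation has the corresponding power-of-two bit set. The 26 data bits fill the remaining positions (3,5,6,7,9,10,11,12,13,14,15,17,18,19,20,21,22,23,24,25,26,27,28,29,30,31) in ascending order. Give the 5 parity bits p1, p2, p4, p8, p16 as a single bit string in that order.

11011

Place data bits at non-power-of-two positions: b3=1, b5=0, b6=0, b7=0, b9=0, b10=1, b11=0, b12=1, b13=0, b14=0, b15=1, b17=0, b18=1, b19=0, b20=1, b21=1, b22=0, b23=0, b24=0, b25=0, b26=1, b27=1, b28=0, b29=1, b30=1, b31=0.
p1 = XOR of data positions {3,5,7,9,11,13,15,17,19,21,23,25,27,29,31} = 1⊕0⊕0⊕0⊕0⊕0⊕1⊕0⊕0⊕1⊕0⊕0⊕1⊕1⊕0 = 1
p2 = XOR of data positions {3,6,7,10,11,14,15,18,19,22,23,26,27,30,31} = 1⊕0⊕0⊕1⊕0⊕0⊕1⊕1⊕0⊕0⊕0⊕1⊕1⊕1⊕0 = 1
p4 = XOR of data positions {5,6,7,12,13,14,15,20,21,22,23,28,29,30,31} = 0⊕0⊕0⊕1⊕0⊕0⊕1⊕1⊕1⊕0⊕0⊕0⊕1⊕1⊕0 = 0
p8 = XOR of data positions {9,10,11,12,13,14,15,24,25,26,27,28,29,30,31} = 0⊕1⊕0⊕1⊕0⊕0⊕1⊕0⊕0⊕1⊕1⊕0⊕1⊕1⊕0 = 1
p16 = XOR of data positions {17,18,19,20,21,22,23,24,25,26,27,28,29,30,31} = 0⊕1⊕0⊕1⊕1⊕0⊕0⊕0⊕0⊕1⊕1⊕0⊕1⊕1⊕0 = 1
Parity bits p1,p2,p4,p8,p16 = 11011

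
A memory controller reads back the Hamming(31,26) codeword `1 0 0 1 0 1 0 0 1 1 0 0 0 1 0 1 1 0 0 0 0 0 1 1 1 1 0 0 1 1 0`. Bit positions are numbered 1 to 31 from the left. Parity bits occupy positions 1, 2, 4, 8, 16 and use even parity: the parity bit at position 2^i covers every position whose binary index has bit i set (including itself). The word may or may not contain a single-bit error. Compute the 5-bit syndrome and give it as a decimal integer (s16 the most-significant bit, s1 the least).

0

s1: b1⊕b3⊕b5⊕b7⊕b9⊕b11⊕b13⊕b15⊕b17⊕b19⊕b21⊕b23⊕b25⊕b27⊕b29⊕b31 = 1⊕0⊕0⊕0⊕1⊕0⊕0⊕0⊕1⊕0⊕0⊕1⊕1⊕0⊕1⊕0 = 0
s2: b2⊕b3⊕b6⊕b7⊕b10⊕b11⊕b14⊕b15⊕b18⊕b19⊕b22⊕b23⊕b26⊕b27⊕b30⊕b31 = 0⊕0⊕1⊕0⊕1⊕0⊕1⊕0⊕0⊕0⊕0⊕1⊕1⊕0⊕1⊕0 = 0
s4: b4⊕b5⊕b6⊕b7⊕b12⊕b13⊕b14⊕b15⊕b20⊕b21⊕b22⊕b23⊕b28⊕b29⊕b30⊕b31 = 1⊕0⊕1⊕0⊕0⊕0⊕1⊕0⊕0⊕0⊕0⊕1⊕0⊕1⊕1⊕0 = 0
s8: b8⊕b9⊕b10⊕b11⊕b12⊕b13⊕b14⊕b15⊕b24⊕b25⊕b26⊕b27⊕b28⊕b29⊕b30⊕b31 = 0⊕1⊕1⊕0⊕0⊕0⊕1⊕0⊕1⊕1⊕1⊕0⊕0⊕1⊕1⊕0 = 0
s16: b16⊕b17⊕b18⊕b19⊕b20⊕b21⊕b22⊕b23⊕b24⊕b25⊕b26⊕b27⊕b28⊕b29⊕b30⊕b31 = 1⊕1⊕0⊕0⊕0⊕0⊕0⊕1⊕1⊕1⊕1⊕0⊕0⊕1⊕1⊕0 = 0
Syndrome (s16...s1) = 00000 → position 0 (no error).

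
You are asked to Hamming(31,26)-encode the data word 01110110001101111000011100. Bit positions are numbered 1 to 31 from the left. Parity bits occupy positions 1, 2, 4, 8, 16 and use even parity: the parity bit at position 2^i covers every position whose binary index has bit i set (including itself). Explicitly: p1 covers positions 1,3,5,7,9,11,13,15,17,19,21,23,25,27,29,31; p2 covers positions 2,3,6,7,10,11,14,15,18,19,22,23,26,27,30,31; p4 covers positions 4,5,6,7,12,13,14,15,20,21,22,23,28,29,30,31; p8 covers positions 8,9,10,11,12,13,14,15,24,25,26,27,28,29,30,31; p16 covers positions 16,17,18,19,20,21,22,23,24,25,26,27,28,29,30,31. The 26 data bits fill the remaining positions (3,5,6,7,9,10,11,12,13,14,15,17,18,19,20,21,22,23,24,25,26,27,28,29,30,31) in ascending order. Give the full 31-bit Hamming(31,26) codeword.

Place data bits at non-power-of-two positions: b3=0, b5=1, b6=1, b7=1, b9=0, b10=1, b11=1, b12=0, b13=0, b14=0, b15=1, b17=1, b18=0, b19=1, b20=1, b21=1, b22=1, b23=0, b24=0, b25=0, b26=0, b27=1, b28=1, b29=1, b30=0, b31=0.
p1 = XOR of data positions {3,5,7,9,11,13,15,17,19,21,23,25,27,29,31} = 0⊕1⊕1⊕0⊕1⊕0⊕1⊕1⊕1⊕1⊕0⊕0⊕1⊕1⊕0 = 1
p2 = XOR of data positions {3,6,7,10,11,14,15,18,19,22,23,26,27,30,31} = 0⊕1⊕1⊕1⊕1⊕0⊕1⊕0⊕1⊕1⊕0⊕0⊕1⊕0⊕0 = 0
p4 = XOR of data positions {5,6,7,12,13,14,15,20,21,22,23,28,29,30,31} = 1⊕1⊕1⊕0⊕0⊕0⊕1⊕1⊕1⊕1⊕0⊕1⊕1⊕0⊕0 = 1
p8 = XOR of data positions {9,10,11,12,13,14,15,24,25,26,27,28,29,30,31} = 0⊕1⊕1⊕0⊕0⊕0⊕1⊕0⊕0⊕0⊕1⊕1⊕1⊕0⊕0 = 0
p16 = XOR of data positions {17,18,19,20,21,22,23,24,25,26,27,28,29,30,31} = 1⊕0⊕1⊕1⊕1⊕1⊕0⊕0⊕0⊕0⊕1⊕1⊕1⊕0⊕0 = 0
Codeword b1..b31 = 1001111001100010101111000011100

1001111001100010101111000011100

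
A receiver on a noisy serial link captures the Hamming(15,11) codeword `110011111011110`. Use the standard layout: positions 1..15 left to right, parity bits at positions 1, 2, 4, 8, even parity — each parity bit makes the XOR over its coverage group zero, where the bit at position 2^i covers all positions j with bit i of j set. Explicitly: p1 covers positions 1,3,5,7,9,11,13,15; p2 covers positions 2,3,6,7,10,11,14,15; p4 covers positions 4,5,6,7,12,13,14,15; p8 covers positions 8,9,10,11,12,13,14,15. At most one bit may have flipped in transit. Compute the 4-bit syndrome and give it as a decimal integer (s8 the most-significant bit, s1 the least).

s1: b1⊕b3⊕b5⊕b7⊕b9⊕b11⊕b13⊕b15 = 1⊕0⊕1⊕1⊕1⊕1⊕1⊕0 = 0
s2: b2⊕b3⊕b6⊕b7⊕b10⊕b11⊕b14⊕b15 = 1⊕0⊕1⊕1⊕0⊕1⊕1⊕0 = 1
s4: b4⊕b5⊕b6⊕b7⊕b12⊕b13⊕b14⊕b15 = 0⊕1⊕1⊕1⊕1⊕1⊕1⊕0 = 0
s8: b8⊕b9⊕b10⊕b11⊕b12⊕b13⊕b14⊕b15 = 1⊕1⊕0⊕1⊕1⊕1⊕1⊕0 = 0
Syndrome (s8...s1) = 0010 → position 2.

2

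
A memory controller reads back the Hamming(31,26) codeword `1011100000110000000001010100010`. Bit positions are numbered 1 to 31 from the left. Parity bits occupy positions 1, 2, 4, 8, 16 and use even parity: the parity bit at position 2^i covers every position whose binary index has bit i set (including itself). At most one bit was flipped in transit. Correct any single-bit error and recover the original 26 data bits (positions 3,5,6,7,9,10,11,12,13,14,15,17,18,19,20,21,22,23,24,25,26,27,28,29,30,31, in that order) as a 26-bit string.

11000011010000001010100010

s1: b1⊕b3⊕b5⊕b7⊕b9⊕b11⊕b13⊕b15⊕b17⊕b19⊕b21⊕b23⊕b25⊕b27⊕b29⊕b31 = 1⊕1⊕1⊕0⊕0⊕1⊕0⊕0⊕0⊕0⊕0⊕0⊕0⊕0⊕0⊕0 = 0
s2: b2⊕b3⊕b6⊕b7⊕b10⊕b11⊕b14⊕b15⊕b18⊕b19⊕b22⊕b23⊕b26⊕b27⊕b30⊕b31 = 0⊕1⊕0⊕0⊕0⊕1⊕0⊕0⊕0⊕0⊕1⊕0⊕1⊕0⊕1⊕0 = 1
s4: b4⊕b5⊕b6⊕b7⊕b12⊕b13⊕b14⊕b15⊕b20⊕b21⊕b22⊕b23⊕b28⊕b29⊕b30⊕b31 = 1⊕1⊕0⊕0⊕1⊕0⊕0⊕0⊕0⊕0⊕1⊕0⊕0⊕0⊕1⊕0 = 1
s8: b8⊕b9⊕b10⊕b11⊕b12⊕b13⊕b14⊕b15⊕b24⊕b25⊕b26⊕b27⊕b28⊕b29⊕b30⊕b31 = 0⊕0⊕0⊕1⊕1⊕0⊕0⊕0⊕1⊕0⊕1⊕0⊕0⊕0⊕1⊕0 = 1
s16: b16⊕b17⊕b18⊕b19⊕b20⊕b21⊕b22⊕b23⊕b24⊕b25⊕b26⊕b27⊕b28⊕b29⊕b30⊕b31 = 0⊕0⊕0⊕0⊕0⊕0⊕1⊕0⊕1⊕0⊕1⊕0⊕0⊕0⊕1⊕0 = 0
Syndrome (s16...s1) = 01110 → position 14.
Flip bit 14: corrected codeword = 1011100000110100000001010100010
Data bits at positions 3,5,6,7,9,10,11,12,13,14,15,17,18,19,20,21,22,23,24,25,26,27,28,29,30,31: 11000011010000001010100010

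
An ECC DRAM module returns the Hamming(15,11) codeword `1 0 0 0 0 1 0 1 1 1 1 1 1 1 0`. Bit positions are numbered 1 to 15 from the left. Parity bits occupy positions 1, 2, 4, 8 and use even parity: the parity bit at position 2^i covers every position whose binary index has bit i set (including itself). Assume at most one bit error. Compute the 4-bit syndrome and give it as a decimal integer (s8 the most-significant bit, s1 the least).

s1: b1⊕b3⊕b5⊕b7⊕b9⊕b11⊕b13⊕b15 = 1⊕0⊕0⊕0⊕1⊕1⊕1⊕0 = 0
s2: b2⊕b3⊕b6⊕b7⊕b10⊕b11⊕b14⊕b15 = 0⊕0⊕1⊕0⊕1⊕1⊕1⊕0 = 0
s4: b4⊕b5⊕b6⊕b7⊕b12⊕b13⊕b14⊕b15 = 0⊕0⊕1⊕0⊕1⊕1⊕1⊕0 = 0
s8: b8⊕b9⊕b10⊕b11⊕b12⊕b13⊕b14⊕b15 = 1⊕1⊕1⊕1⊕1⊕1⊕1⊕0 = 1
Syndrome (s8...s1) = 1000 → position 8.

8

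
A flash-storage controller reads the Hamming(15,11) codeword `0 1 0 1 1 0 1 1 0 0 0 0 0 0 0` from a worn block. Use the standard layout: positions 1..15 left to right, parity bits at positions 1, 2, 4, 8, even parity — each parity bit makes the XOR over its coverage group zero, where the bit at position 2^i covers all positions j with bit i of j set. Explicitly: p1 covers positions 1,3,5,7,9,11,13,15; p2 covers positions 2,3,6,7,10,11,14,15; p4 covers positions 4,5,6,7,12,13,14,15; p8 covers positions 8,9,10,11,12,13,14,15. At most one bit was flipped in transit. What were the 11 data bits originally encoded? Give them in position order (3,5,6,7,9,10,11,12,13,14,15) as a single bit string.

01010001000

s1: b1⊕b3⊕b5⊕b7⊕b9⊕b11⊕b13⊕b15 = 0⊕0⊕1⊕1⊕0⊕0⊕0⊕0 = 0
s2: b2⊕b3⊕b6⊕b7⊕b10⊕b11⊕b14⊕b15 = 1⊕0⊕0⊕1⊕0⊕0⊕0⊕0 = 0
s4: b4⊕b5⊕b6⊕b7⊕b12⊕b13⊕b14⊕b15 = 1⊕1⊕0⊕1⊕0⊕0⊕0⊕0 = 1
s8: b8⊕b9⊕b10⊕b11⊕b12⊕b13⊕b14⊕b15 = 1⊕0⊕0⊕0⊕0⊕0⊕0⊕0 = 1
Syndrome (s8...s1) = 1100 → position 12.
Flip bit 12: corrected codeword = 010110110001000
Data bits at positions 3,5,6,7,9,10,11,12,13,14,15: 01010001000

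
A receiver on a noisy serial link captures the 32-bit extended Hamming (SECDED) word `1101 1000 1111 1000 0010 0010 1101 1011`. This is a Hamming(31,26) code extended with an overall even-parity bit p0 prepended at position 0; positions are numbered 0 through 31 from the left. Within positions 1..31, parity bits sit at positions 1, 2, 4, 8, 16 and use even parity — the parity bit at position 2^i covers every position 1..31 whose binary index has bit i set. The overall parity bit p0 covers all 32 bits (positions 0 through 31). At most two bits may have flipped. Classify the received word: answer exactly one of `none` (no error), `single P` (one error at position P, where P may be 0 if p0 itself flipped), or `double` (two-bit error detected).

single 9

s1: b1⊕b3⊕b5⊕b7⊕b9⊕b11⊕b13⊕b15⊕b17⊕b19⊕b21⊕b23⊕b25⊕b27⊕b29⊕b31 = 1⊕1⊕0⊕0⊕1⊕1⊕0⊕0⊕0⊕0⊕0⊕0⊕1⊕1⊕0⊕1 = 1
s2: b2⊕b3⊕b6⊕b7⊕b10⊕b11⊕b14⊕b15⊕b18⊕b19⊕b22⊕b23⊕b26⊕b27⊕b30⊕b31 = 0⊕1⊕0⊕0⊕1⊕1⊕0⊕0⊕1⊕0⊕1⊕0⊕0⊕1⊕1⊕1 = 0
s4: b4⊕b5⊕b6⊕b7⊕b12⊕b13⊕b14⊕b15⊕b20⊕b21⊕b22⊕b23⊕b28⊕b29⊕b30⊕b31 = 1⊕0⊕0⊕0⊕1⊕0⊕0⊕0⊕0⊕0⊕1⊕0⊕1⊕0⊕1⊕1 = 0
s8: b8⊕b9⊕b10⊕b11⊕b12⊕b13⊕b14⊕b15⊕b24⊕b25⊕b26⊕b27⊕b28⊕b29⊕b30⊕b31 = 1⊕1⊕1⊕1⊕1⊕0⊕0⊕0⊕1⊕1⊕0⊕1⊕1⊕0⊕1⊕1 = 1
s16: b16⊕b17⊕b18⊕b19⊕b20⊕b21⊕b22⊕b23⊕b24⊕b25⊕b26⊕b27⊕b28⊕b29⊕b30⊕b31 = 0⊕0⊕1⊕0⊕0⊕0⊕1⊕0⊕1⊕1⊕0⊕1⊕1⊕0⊕1⊕1 = 0
Syndrome (s16...s1) = 01001 → position 9.
Overall parity (XOR of all 32 bits, including p0): 1⊕1⊕0⊕1⊕1⊕0⊕0⊕0⊕1⊕1⊕1⊕1⊕1⊕0⊕0⊕0⊕0⊕0⊕1⊕0⊕0⊕0⊕1⊕0⊕1⊕1⊕0⊕1⊕1⊕0⊕1⊕1 = 1
Overall=1, syndrome position=9 → single-bit error at position 9.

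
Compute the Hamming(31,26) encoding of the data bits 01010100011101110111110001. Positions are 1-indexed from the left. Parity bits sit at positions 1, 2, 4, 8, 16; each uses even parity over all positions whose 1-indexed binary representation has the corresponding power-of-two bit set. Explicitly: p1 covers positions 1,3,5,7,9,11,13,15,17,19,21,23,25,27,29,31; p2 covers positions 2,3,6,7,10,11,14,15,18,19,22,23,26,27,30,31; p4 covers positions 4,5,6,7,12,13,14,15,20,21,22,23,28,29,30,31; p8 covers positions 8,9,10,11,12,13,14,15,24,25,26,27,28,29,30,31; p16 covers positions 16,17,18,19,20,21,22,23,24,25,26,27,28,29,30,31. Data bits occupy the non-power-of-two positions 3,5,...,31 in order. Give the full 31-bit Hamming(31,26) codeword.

Place data bits at non-power-of-two positions: b3=0, b5=1, b6=0, b7=1, b9=0, b10=1, b11=0, b12=0, b13=0, b14=1, b15=1, b17=1, b18=0, b19=1, b20=1, b21=1, b22=0, b23=1, b24=1, b25=1, b26=1, b27=1, b28=0, b29=0, b30=0, b31=1.
p1 = XOR of data positions {3,5,7,9,11,13,15,17,19,21,23,25,27,29,31} = 0⊕1⊕1⊕0⊕0⊕0⊕1⊕1⊕1⊕1⊕1⊕1⊕1⊕0⊕1 = 0
p2 = XOR of data positions {3,6,7,10,11,14,15,18,19,22,23,26,27,30,31} = 0⊕0⊕1⊕1⊕0⊕1⊕1⊕0⊕1⊕0⊕1⊕1⊕1⊕0⊕1 = 1
p4 = XOR of data positions {5,6,7,12,13,14,15,20,21,22,23,28,29,30,31} = 1⊕0⊕1⊕0⊕0⊕1⊕1⊕1⊕1⊕0⊕1⊕0⊕0⊕0⊕1 = 0
p8 = XOR of data positions {9,10,11,12,13,14,15,24,25,26,27,28,29,30,31} = 0⊕1⊕0⊕0⊕0⊕1⊕1⊕1⊕1⊕1⊕1⊕0⊕0⊕0⊕1 = 0
p16 = XOR of data positions {17,18,19,20,21,22,23,24,25,26,27,28,29,30,31} = 1⊕0⊕1⊕1⊕1⊕0⊕1⊕1⊕1⊕1⊕1⊕0⊕0⊕0⊕1 = 0
Codeword b1..b31 = 0100101001000110101110111110001

0100101001000110101110111110001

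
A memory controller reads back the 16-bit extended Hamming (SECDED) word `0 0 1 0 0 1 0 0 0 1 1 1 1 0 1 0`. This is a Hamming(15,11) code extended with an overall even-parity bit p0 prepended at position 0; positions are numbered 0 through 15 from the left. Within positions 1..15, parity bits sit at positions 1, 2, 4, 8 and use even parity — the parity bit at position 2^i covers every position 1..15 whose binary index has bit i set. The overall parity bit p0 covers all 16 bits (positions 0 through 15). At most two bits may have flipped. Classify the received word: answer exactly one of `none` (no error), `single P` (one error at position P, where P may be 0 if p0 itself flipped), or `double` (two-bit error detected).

single 13

s1: b1⊕b3⊕b5⊕b7⊕b9⊕b11⊕b13⊕b15 = 0⊕0⊕1⊕0⊕1⊕1⊕0⊕0 = 1
s2: b2⊕b3⊕b6⊕b7⊕b10⊕b11⊕b14⊕b15 = 1⊕0⊕0⊕0⊕1⊕1⊕1⊕0 = 0
s4: b4⊕b5⊕b6⊕b7⊕b12⊕b13⊕b14⊕b15 = 0⊕1⊕0⊕0⊕1⊕0⊕1⊕0 = 1
s8: b8⊕b9⊕b10⊕b11⊕b12⊕b13⊕b14⊕b15 = 0⊕1⊕1⊕1⊕1⊕0⊕1⊕0 = 1
Syndrome (s8...s1) = 1101 → position 13.
Overall parity (XOR of all 16 bits, including p0): 0⊕0⊕1⊕0⊕0⊕1⊕0⊕0⊕0⊕1⊕1⊕1⊕1⊕0⊕1⊕0 = 1
Overall=1, syndrome position=13 → single-bit error at position 13.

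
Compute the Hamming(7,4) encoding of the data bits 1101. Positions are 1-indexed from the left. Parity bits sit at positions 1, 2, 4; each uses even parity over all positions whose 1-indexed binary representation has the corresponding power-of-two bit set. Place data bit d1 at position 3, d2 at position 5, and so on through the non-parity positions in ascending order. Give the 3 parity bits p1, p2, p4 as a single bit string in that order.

Place data bits at non-power-of-two positions: b3=1, b5=1, b6=0, b7=1.
p1 = XOR of data positions {3,5,7} = 1⊕1⊕1 = 1
p2 = XOR of data positions {3,6,7} = 1⊕0⊕1 = 0
p4 = XOR of data positions {5,6,7} = 1⊕0⊕1 = 0
Parity bits p1,p2,p4 = 100

100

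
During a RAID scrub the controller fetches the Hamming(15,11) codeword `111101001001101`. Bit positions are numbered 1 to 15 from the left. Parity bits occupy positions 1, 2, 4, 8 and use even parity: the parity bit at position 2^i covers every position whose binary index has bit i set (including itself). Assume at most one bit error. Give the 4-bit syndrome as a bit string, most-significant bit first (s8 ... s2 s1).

0101

s1: b1⊕b3⊕b5⊕b7⊕b9⊕b11⊕b13⊕b15 = 1⊕1⊕0⊕0⊕1⊕0⊕1⊕1 = 1
s2: b2⊕b3⊕b6⊕b7⊕b10⊕b11⊕b14⊕b15 = 1⊕1⊕1⊕0⊕0⊕0⊕0⊕1 = 0
s4: b4⊕b5⊕b6⊕b7⊕b12⊕b13⊕b14⊕b15 = 1⊕0⊕1⊕0⊕1⊕1⊕0⊕1 = 1
s8: b8⊕b9⊕b10⊕b11⊕b12⊕b13⊕b14⊕b15 = 0⊕1⊕0⊕0⊕1⊕1⊕0⊕1 = 0
Syndrome (s8...s1) = 0101 → position 5.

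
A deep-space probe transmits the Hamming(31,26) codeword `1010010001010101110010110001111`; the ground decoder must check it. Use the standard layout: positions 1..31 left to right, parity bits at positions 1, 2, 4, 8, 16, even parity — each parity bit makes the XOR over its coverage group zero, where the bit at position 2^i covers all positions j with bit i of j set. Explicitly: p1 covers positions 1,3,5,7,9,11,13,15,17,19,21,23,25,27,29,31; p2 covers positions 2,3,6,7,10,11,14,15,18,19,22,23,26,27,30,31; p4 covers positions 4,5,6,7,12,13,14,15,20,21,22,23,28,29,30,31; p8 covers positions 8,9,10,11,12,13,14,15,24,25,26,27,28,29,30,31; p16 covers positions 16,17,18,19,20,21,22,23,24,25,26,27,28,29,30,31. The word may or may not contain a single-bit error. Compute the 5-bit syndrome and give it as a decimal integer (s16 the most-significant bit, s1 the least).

s1: b1⊕b3⊕b5⊕b7⊕b9⊕b11⊕b13⊕b15⊕b17⊕b19⊕b21⊕b23⊕b25⊕b27⊕b29⊕b31 = 1⊕1⊕0⊕0⊕0⊕0⊕0⊕0⊕1⊕0⊕1⊕1⊕0⊕0⊕1⊕1 = 1
s2: b2⊕b3⊕b6⊕b7⊕b10⊕b11⊕b14⊕b15⊕b18⊕b19⊕b22⊕b23⊕b26⊕b27⊕b30⊕b31 = 0⊕1⊕1⊕0⊕1⊕0⊕1⊕0⊕1⊕0⊕0⊕1⊕0⊕0⊕1⊕1 = 0
s4: b4⊕b5⊕b6⊕b7⊕b12⊕b13⊕b14⊕b15⊕b20⊕b21⊕b22⊕b23⊕b28⊕b29⊕b30⊕b31 = 0⊕0⊕1⊕0⊕1⊕0⊕1⊕0⊕0⊕1⊕0⊕1⊕1⊕1⊕1⊕1 = 1
s8: b8⊕b9⊕b10⊕b11⊕b12⊕b13⊕b14⊕b15⊕b24⊕b25⊕b26⊕b27⊕b28⊕b29⊕b30⊕b31 = 0⊕0⊕1⊕0⊕1⊕0⊕1⊕0⊕1⊕0⊕0⊕0⊕1⊕1⊕1⊕1 = 0
s16: b16⊕b17⊕b18⊕b19⊕b20⊕b21⊕b22⊕b23⊕b24⊕b25⊕b26⊕b27⊕b28⊕b29⊕b30⊕b31 = 1⊕1⊕1⊕0⊕0⊕1⊕0⊕1⊕1⊕0⊕0⊕0⊕1⊕1⊕1⊕1 = 0
Syndrome (s16...s1) = 00101 → position 5.

5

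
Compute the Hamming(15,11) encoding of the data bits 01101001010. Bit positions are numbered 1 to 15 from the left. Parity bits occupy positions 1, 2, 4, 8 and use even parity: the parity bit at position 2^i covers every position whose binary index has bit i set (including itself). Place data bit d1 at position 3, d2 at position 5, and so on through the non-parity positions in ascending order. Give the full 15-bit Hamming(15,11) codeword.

000011011001010

Place data bits at non-power-of-two positions: b3=0, b5=1, b6=1, b7=0, b9=1, b10=0, b11=0, b12=1, b13=0, b14=1, b15=0.
p1 = XOR of data positions {3,5,7,9,11,13,15} = 0⊕1⊕0⊕1⊕0⊕0⊕0 = 0
p2 = XOR of data positions {3,6,7,10,11,14,15} = 0⊕1⊕0⊕0⊕0⊕1⊕0 = 0
p4 = XOR of data positions {5,6,7,12,13,14,15} = 1⊕1⊕0⊕1⊕0⊕1⊕0 = 0
p8 = XOR of data positions {9,10,11,12,13,14,15} = 1⊕0⊕0⊕1⊕0⊕1⊕0 = 1
Codeword b1..b15 = 000011011001010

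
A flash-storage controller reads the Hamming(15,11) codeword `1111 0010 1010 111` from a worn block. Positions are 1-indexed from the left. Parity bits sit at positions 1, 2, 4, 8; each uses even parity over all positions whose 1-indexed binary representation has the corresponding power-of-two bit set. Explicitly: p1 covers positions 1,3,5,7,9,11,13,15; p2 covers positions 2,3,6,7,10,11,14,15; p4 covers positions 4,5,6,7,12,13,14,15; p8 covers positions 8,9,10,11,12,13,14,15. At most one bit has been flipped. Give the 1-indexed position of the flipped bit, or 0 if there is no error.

s1: b1⊕b3⊕b5⊕b7⊕b9⊕b11⊕b13⊕b15 = 1⊕1⊕0⊕1⊕1⊕1⊕1⊕1 = 1
s2: b2⊕b3⊕b6⊕b7⊕b10⊕b11⊕b14⊕b15 = 1⊕1⊕0⊕1⊕0⊕1⊕1⊕1 = 0
s4: b4⊕b5⊕b6⊕b7⊕b12⊕b13⊕b14⊕b15 = 1⊕0⊕0⊕1⊕0⊕1⊕1⊕1 = 1
s8: b8⊕b9⊕b10⊕b11⊕b12⊕b13⊕b14⊕b15 = 0⊕1⊕0⊕1⊕0⊕1⊕1⊕1 = 1
Syndrome (s8...s1) = 1101 → position 13.

13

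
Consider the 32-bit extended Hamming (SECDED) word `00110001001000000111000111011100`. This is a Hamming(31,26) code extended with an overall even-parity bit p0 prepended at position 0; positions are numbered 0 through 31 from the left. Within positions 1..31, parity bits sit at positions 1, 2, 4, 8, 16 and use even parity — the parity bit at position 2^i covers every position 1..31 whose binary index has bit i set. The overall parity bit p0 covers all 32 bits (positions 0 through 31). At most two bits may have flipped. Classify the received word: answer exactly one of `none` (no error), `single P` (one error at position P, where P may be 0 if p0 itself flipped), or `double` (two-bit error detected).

s1: b1⊕b3⊕b5⊕b7⊕b9⊕b11⊕b13⊕b15⊕b17⊕b19⊕b21⊕b23⊕b25⊕b27⊕b29⊕b31 = 0⊕1⊕0⊕1⊕0⊕0⊕0⊕0⊕1⊕1⊕0⊕1⊕1⊕1⊕1⊕0 = 0
s2: b2⊕b3⊕b6⊕b7⊕b10⊕b11⊕b14⊕b15⊕b18⊕b19⊕b22⊕b23⊕b26⊕b27⊕b30⊕b31 = 1⊕1⊕0⊕1⊕1⊕0⊕0⊕0⊕1⊕1⊕0⊕1⊕0⊕1⊕0⊕0 = 0
s4: b4⊕b5⊕b6⊕b7⊕b12⊕b13⊕b14⊕b15⊕b20⊕b21⊕b22⊕b23⊕b28⊕b29⊕b30⊕b31 = 0⊕0⊕0⊕1⊕0⊕0⊕0⊕0⊕0⊕0⊕0⊕1⊕1⊕1⊕0⊕0 = 0
s8: b8⊕b9⊕b10⊕b11⊕b12⊕b13⊕b14⊕b15⊕b24⊕b25⊕b26⊕b27⊕b28⊕b29⊕b30⊕b31 = 0⊕0⊕1⊕0⊕0⊕0⊕0⊕0⊕1⊕1⊕0⊕1⊕1⊕1⊕0⊕0 = 0
s16: b16⊕b17⊕b18⊕b19⊕b20⊕b21⊕b22⊕b23⊕b24⊕b25⊕b26⊕b27⊕b28⊕b29⊕b30⊕b31 = 0⊕1⊕1⊕1⊕0⊕0⊕0⊕1⊕1⊕1⊕0⊕1⊕1⊕1⊕0⊕0 = 1
Syndrome (s16...s1) = 10000 → position 16.
Overall parity (XOR of all 32 bits, including p0): 0⊕0⊕1⊕1⊕0⊕0⊕0⊕1⊕0⊕0⊕1⊕0⊕0⊕0⊕0⊕0⊕0⊕1⊕1⊕1⊕0⊕0⊕0⊕1⊕1⊕1⊕0⊕1⊕1⊕1⊕0⊕0 = 1
Overall=1, syndrome position=16 → single-bit error at position 16.

single 16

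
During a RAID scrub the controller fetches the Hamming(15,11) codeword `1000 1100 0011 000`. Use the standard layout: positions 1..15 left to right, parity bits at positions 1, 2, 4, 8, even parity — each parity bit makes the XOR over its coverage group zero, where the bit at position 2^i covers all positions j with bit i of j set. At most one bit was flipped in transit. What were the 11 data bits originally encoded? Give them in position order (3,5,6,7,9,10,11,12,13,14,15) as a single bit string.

s1: b1⊕b3⊕b5⊕b7⊕b9⊕b11⊕b13⊕b15 = 1⊕0⊕1⊕0⊕0⊕1⊕0⊕0 = 1
s2: b2⊕b3⊕b6⊕b7⊕b10⊕b11⊕b14⊕b15 = 0⊕0⊕1⊕0⊕0⊕1⊕0⊕0 = 0
s4: b4⊕b5⊕b6⊕b7⊕b12⊕b13⊕b14⊕b15 = 0⊕1⊕1⊕0⊕1⊕0⊕0⊕0 = 1
s8: b8⊕b9⊕b10⊕b11⊕b12⊕b13⊕b14⊕b15 = 0⊕0⊕0⊕1⊕1⊕0⊕0⊕0 = 0
Syndrome (s8...s1) = 0101 → position 5.
Flip bit 5: corrected codeword = 100001000011000
Data bits at positions 3,5,6,7,9,10,11,12,13,14,15: 00100011000

00100011000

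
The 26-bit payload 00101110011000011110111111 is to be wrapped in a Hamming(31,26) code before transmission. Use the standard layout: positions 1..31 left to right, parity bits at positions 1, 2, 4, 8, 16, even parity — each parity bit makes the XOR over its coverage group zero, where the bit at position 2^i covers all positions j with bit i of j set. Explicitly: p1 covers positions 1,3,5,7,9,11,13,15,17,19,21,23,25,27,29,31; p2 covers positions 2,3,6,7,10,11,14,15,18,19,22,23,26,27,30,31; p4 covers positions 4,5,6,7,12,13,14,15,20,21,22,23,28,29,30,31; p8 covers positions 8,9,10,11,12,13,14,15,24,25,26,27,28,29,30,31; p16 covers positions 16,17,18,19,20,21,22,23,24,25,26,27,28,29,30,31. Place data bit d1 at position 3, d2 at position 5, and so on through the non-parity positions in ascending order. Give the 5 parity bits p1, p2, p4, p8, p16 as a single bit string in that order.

Place data bits at non-power-of-two positions: b3=0, b5=0, b6=1, b7=0, b9=1, b10=1, b11=1, b12=0, b13=0, b14=1, b15=1, b17=0, b18=0, b19=0, b20=0, b21=1, b22=1, b23=1, b24=1, b25=0, b26=1, b27=1, b28=1, b29=1, b30=1, b31=1.
p1 = XOR of data positions {3,5,7,9,11,13,15,17,19,21,23,25,27,29,31} = 0⊕0⊕0⊕1⊕1⊕0⊕1⊕0⊕0⊕1⊕1⊕0⊕1⊕1⊕1 = 0
p2 = XOR of data positions {3,6,7,10,11,14,15,18,19,22,23,26,27,30,31} = 0⊕1⊕0⊕1⊕1⊕1⊕1⊕0⊕0⊕1⊕1⊕1⊕1⊕1⊕1 = 1
p4 = XOR of data positions {5,6,7,12,13,14,15,20,21,22,23,28,29,30,31} = 0⊕1⊕0⊕0⊕0⊕1⊕1⊕0⊕1⊕1⊕1⊕1⊕1⊕1⊕1 = 0
p8 = XOR of data positions {9,10,11,12,13,14,15,24,25,26,27,28,29,30,31} = 1⊕1⊕1⊕0⊕0⊕1⊕1⊕1⊕0⊕1⊕1⊕1⊕1⊕1⊕1 = 0
p16 = XOR of data positions {17,18,19,20,21,22,23,24,25,26,27,28,29,30,31} = 0⊕0⊕0⊕0⊕1⊕1⊕1⊕1⊕0⊕1⊕1⊕1⊕1⊕1⊕1 = 0
Parity bits p1,p2,p4,p8,p16 = 01000

01000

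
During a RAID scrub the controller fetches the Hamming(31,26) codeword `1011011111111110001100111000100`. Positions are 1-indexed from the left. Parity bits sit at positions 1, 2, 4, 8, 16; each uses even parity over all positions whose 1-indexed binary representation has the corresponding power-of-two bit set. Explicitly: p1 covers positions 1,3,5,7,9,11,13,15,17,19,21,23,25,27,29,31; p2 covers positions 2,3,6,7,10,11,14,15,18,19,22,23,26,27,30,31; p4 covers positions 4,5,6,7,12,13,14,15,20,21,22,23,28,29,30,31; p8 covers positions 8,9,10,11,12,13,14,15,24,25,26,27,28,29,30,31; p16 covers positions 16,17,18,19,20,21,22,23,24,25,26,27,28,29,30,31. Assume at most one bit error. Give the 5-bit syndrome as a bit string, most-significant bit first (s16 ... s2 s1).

01011

s1: b1⊕b3⊕b5⊕b7⊕b9⊕b11⊕b13⊕b15⊕b17⊕b19⊕b21⊕b23⊕b25⊕b27⊕b29⊕b31 = 1⊕1⊕0⊕1⊕1⊕1⊕1⊕1⊕0⊕1⊕0⊕1⊕1⊕0⊕1⊕0 = 1
s2: b2⊕b3⊕b6⊕b7⊕b10⊕b11⊕b14⊕b15⊕b18⊕b19⊕b22⊕b23⊕b26⊕b27⊕b30⊕b31 = 0⊕1⊕1⊕1⊕1⊕1⊕1⊕1⊕0⊕1⊕0⊕1⊕0⊕0⊕0⊕0 = 1
s4: b4⊕b5⊕b6⊕b7⊕b12⊕b13⊕b14⊕b15⊕b20⊕b21⊕b22⊕b23⊕b28⊕b29⊕b30⊕b31 = 1⊕0⊕1⊕1⊕1⊕1⊕1⊕1⊕1⊕0⊕0⊕1⊕0⊕1⊕0⊕0 = 0
s8: b8⊕b9⊕b10⊕b11⊕b12⊕b13⊕b14⊕b15⊕b24⊕b25⊕b26⊕b27⊕b28⊕b29⊕b30⊕b31 = 1⊕1⊕1⊕1⊕1⊕1⊕1⊕1⊕1⊕1⊕0⊕0⊕0⊕1⊕0⊕0 = 1
s16: b16⊕b17⊕b18⊕b19⊕b20⊕b21⊕b22⊕b23⊕b24⊕b25⊕b26⊕b27⊕b28⊕b29⊕b30⊕b31 = 0⊕0⊕0⊕1⊕1⊕0⊕0⊕1⊕1⊕1⊕0⊕0⊕0⊕1⊕0⊕0 = 0
Syndrome (s16...s1) = 01011 → position 11.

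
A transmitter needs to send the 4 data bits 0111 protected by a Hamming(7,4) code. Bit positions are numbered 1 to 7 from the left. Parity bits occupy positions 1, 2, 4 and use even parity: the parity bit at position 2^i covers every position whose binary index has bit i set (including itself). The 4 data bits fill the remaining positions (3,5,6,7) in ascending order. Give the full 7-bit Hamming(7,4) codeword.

Place data bits at non-power-of-two positions: b3=0, b5=1, b6=1, b7=1.
p1 = XOR of data positions {3,5,7} = 0⊕1⊕1 = 0
p2 = XOR of data positions {3,6,7} = 0⊕1⊕1 = 0
p4 = XOR of data positions {5,6,7} = 1⊕1⊕1 = 1
Codeword b1..b7 = 0001111

0001111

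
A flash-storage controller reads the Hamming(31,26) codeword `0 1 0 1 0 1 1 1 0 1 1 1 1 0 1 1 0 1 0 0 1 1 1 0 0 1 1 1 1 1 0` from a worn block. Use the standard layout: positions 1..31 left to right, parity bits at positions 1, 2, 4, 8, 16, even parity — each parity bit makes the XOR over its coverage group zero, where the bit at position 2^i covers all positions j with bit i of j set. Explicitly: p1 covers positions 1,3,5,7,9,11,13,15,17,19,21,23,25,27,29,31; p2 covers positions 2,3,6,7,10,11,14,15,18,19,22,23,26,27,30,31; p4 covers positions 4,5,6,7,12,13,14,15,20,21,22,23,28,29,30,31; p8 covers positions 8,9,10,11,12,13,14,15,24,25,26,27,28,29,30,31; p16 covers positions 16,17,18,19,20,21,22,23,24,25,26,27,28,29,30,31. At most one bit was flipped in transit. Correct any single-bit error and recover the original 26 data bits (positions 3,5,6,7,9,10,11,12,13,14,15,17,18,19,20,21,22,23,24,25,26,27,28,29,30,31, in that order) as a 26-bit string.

00110111101010011100111110

s1: b1⊕b3⊕b5⊕b7⊕b9⊕b11⊕b13⊕b15⊕b17⊕b19⊕b21⊕b23⊕b25⊕b27⊕b29⊕b31 = 0⊕0⊕0⊕1⊕0⊕1⊕1⊕1⊕0⊕0⊕1⊕1⊕0⊕1⊕1⊕0 = 0
s2: b2⊕b3⊕b6⊕b7⊕b10⊕b11⊕b14⊕b15⊕b18⊕b19⊕b22⊕b23⊕b26⊕b27⊕b30⊕b31 = 1⊕0⊕1⊕1⊕1⊕1⊕0⊕1⊕1⊕0⊕1⊕1⊕1⊕1⊕1⊕0 = 0
s4: b4⊕b5⊕b6⊕b7⊕b12⊕b13⊕b14⊕b15⊕b20⊕b21⊕b22⊕b23⊕b28⊕b29⊕b30⊕b31 = 1⊕0⊕1⊕1⊕1⊕1⊕0⊕1⊕0⊕1⊕1⊕1⊕1⊕1⊕1⊕0 = 0
s8: b8⊕b9⊕b10⊕b11⊕b12⊕b13⊕b14⊕b15⊕b24⊕b25⊕b26⊕b27⊕b28⊕b29⊕b30⊕b31 = 1⊕0⊕1⊕1⊕1⊕1⊕0⊕1⊕0⊕0⊕1⊕1⊕1⊕1⊕1⊕0 = 1
s16: b16⊕b17⊕b18⊕b19⊕b20⊕b21⊕b22⊕b23⊕b24⊕b25⊕b26⊕b27⊕b28⊕b29⊕b30⊕b31 = 1⊕0⊕1⊕0⊕0⊕1⊕1⊕1⊕0⊕0⊕1⊕1⊕1⊕1⊕1⊕0 = 0
Syndrome (s16...s1) = 01000 → position 8.
Flip bit 8: corrected codeword = 0101011001111011010011100111110
Data bits at positions 3,5,6,7,9,10,11,12,13,14,15,17,18,19,20,21,22,23,24,25,26,27,28,29,30,31: 00110111101010011100111110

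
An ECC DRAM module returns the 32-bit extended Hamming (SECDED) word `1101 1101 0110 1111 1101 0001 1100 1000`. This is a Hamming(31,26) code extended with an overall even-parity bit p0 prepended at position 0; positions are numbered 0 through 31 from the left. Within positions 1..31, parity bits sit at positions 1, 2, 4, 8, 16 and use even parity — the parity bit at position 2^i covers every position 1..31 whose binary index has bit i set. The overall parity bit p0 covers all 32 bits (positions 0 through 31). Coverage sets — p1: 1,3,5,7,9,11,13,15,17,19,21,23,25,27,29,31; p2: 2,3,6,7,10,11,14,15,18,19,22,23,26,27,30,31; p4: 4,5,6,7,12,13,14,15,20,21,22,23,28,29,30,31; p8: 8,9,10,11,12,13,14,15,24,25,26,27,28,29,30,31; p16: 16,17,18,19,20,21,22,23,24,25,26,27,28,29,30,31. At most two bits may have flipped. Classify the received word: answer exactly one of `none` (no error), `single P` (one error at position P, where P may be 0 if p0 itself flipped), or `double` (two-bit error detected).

s1: b1⊕b3⊕b5⊕b7⊕b9⊕b11⊕b13⊕b15⊕b17⊕b19⊕b21⊕b23⊕b25⊕b27⊕b29⊕b31 = 1⊕1⊕1⊕1⊕1⊕0⊕1⊕1⊕1⊕1⊕0⊕1⊕1⊕0⊕0⊕0 = 1
s2: b2⊕b3⊕b6⊕b7⊕b10⊕b11⊕b14⊕b15⊕b18⊕b19⊕b22⊕b23⊕b26⊕b27⊕b30⊕b31 = 0⊕1⊕0⊕1⊕1⊕0⊕1⊕1⊕0⊕1⊕0⊕1⊕0⊕0⊕0⊕0 = 1
s4: b4⊕b5⊕b6⊕b7⊕b12⊕b13⊕b14⊕b15⊕b20⊕b21⊕b22⊕b23⊕b28⊕b29⊕b30⊕b31 = 1⊕1⊕0⊕1⊕1⊕1⊕1⊕1⊕0⊕0⊕0⊕1⊕1⊕0⊕0⊕0 = 1
s8: b8⊕b9⊕b10⊕b11⊕b12⊕b13⊕b14⊕b15⊕b24⊕b25⊕b26⊕b27⊕b28⊕b29⊕b30⊕b31 = 0⊕1⊕1⊕0⊕1⊕1⊕1⊕1⊕1⊕1⊕0⊕0⊕1⊕0⊕0⊕0 = 1
s16: b16⊕b17⊕b18⊕b19⊕b20⊕b21⊕b22⊕b23⊕b24⊕b25⊕b26⊕b27⊕b28⊕b29⊕b30⊕b31 = 1⊕1⊕0⊕1⊕0⊕0⊕0⊕1⊕1⊕1⊕0⊕0⊕1⊕0⊕0⊕0 = 1
Syndrome (s16...s1) = 11111 → position 31.
Overall parity (XOR of all 32 bits, including p0): 1⊕1⊕0⊕1⊕1⊕1⊕0⊕1⊕0⊕1⊕1⊕0⊕1⊕1⊕1⊕1⊕1⊕1⊕0⊕1⊕0⊕0⊕0⊕1⊕1⊕1⊕0⊕0⊕1⊕0⊕0⊕0 = 1
Overall=1, syndrome position=31 → single-bit error at position 31.

single 31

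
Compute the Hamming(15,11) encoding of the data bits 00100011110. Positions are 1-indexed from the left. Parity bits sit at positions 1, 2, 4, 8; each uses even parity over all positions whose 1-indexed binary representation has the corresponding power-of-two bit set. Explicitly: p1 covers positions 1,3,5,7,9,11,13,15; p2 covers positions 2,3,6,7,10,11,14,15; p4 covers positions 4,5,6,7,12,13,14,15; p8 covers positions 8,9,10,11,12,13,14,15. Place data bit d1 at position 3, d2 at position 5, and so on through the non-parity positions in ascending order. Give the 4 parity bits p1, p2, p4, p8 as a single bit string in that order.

Place data bits at non-power-of-two positions: b3=0, b5=0, b6=1, b7=0, b9=0, b10=0, b11=1, b12=1, b13=1, b14=1, b15=0.
p1 = XOR of data positions {3,5,7,9,11,13,15} = 0⊕0⊕0⊕0⊕1⊕1⊕0 = 0
p2 = XOR of data positions {3,6,7,10,11,14,15} = 0⊕1⊕0⊕0⊕1⊕1⊕0 = 1
p4 = XOR of data positions {5,6,7,12,13,14,15} = 0⊕1⊕0⊕1⊕1⊕1⊕0 = 0
p8 = XOR of data positions {9,10,11,12,13,14,15} = 0⊕0⊕1⊕1⊕1⊕1⊕0 = 0
Parity bits p1,p2,p4,p8 = 0100

0100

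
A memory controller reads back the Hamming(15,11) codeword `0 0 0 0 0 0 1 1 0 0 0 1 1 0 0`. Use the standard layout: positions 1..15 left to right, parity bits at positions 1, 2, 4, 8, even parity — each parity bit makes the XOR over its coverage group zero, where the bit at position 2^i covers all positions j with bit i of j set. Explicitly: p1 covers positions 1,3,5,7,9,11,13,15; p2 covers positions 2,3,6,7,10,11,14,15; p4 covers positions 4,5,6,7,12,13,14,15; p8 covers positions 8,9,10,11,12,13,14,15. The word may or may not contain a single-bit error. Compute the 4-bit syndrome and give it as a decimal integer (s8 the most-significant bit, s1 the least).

s1: b1⊕b3⊕b5⊕b7⊕b9⊕b11⊕b13⊕b15 = 0⊕0⊕0⊕1⊕0⊕0⊕1⊕0 = 0
s2: b2⊕b3⊕b6⊕b7⊕b10⊕b11⊕b14⊕b15 = 0⊕0⊕0⊕1⊕0⊕0⊕0⊕0 = 1
s4: b4⊕b5⊕b6⊕b7⊕b12⊕b13⊕b14⊕b15 = 0⊕0⊕0⊕1⊕1⊕1⊕0⊕0 = 1
s8: b8⊕b9⊕b10⊕b11⊕b12⊕b13⊕b14⊕b15 = 1⊕0⊕0⊕0⊕1⊕1⊕0⊕0 = 1
Syndrome (s8...s1) = 1110 → position 14.

14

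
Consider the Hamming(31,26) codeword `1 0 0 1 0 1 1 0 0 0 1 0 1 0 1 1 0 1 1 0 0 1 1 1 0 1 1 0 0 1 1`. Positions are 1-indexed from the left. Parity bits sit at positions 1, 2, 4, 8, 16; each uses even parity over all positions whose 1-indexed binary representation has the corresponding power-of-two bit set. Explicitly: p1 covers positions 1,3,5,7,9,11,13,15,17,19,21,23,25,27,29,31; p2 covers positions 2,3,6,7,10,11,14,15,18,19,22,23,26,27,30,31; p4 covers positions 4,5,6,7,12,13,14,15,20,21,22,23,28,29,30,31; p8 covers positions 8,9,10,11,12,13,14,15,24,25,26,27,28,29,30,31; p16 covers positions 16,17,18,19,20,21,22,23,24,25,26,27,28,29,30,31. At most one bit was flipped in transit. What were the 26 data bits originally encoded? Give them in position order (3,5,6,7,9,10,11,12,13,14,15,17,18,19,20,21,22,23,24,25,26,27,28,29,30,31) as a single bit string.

01110010101011001110110011

s1: b1⊕b3⊕b5⊕b7⊕b9⊕b11⊕b13⊕b15⊕b17⊕b19⊕b21⊕b23⊕b25⊕b27⊕b29⊕b31 = 1⊕0⊕0⊕1⊕0⊕1⊕1⊕1⊕0⊕1⊕0⊕1⊕0⊕1⊕0⊕1 = 1
s2: b2⊕b3⊕b6⊕b7⊕b10⊕b11⊕b14⊕b15⊕b18⊕b19⊕b22⊕b23⊕b26⊕b27⊕b30⊕b31 = 0⊕0⊕1⊕1⊕0⊕1⊕0⊕1⊕1⊕1⊕1⊕1⊕1⊕1⊕1⊕1 = 0
s4: b4⊕b5⊕b6⊕b7⊕b12⊕b13⊕b14⊕b15⊕b20⊕b21⊕b22⊕b23⊕b28⊕b29⊕b30⊕b31 = 1⊕0⊕1⊕1⊕0⊕1⊕0⊕1⊕0⊕0⊕1⊕1⊕0⊕0⊕1⊕1 = 1
s8: b8⊕b9⊕b10⊕b11⊕b12⊕b13⊕b14⊕b15⊕b24⊕b25⊕b26⊕b27⊕b28⊕b29⊕b30⊕b31 = 0⊕0⊕0⊕1⊕0⊕1⊕0⊕1⊕1⊕0⊕1⊕1⊕0⊕0⊕1⊕1 = 0
s16: b16⊕b17⊕b18⊕b19⊕b20⊕b21⊕b22⊕b23⊕b24⊕b25⊕b26⊕b27⊕b28⊕b29⊕b30⊕b31 = 1⊕0⊕1⊕1⊕0⊕0⊕1⊕1⊕1⊕0⊕1⊕1⊕0⊕0⊕1⊕1 = 0
Syndrome (s16...s1) = 00101 → position 5.
Flip bit 5: corrected codeword = 1001111000101011011001110110011
Data bits at positions 3,5,6,7,9,10,11,12,13,14,15,17,18,19,20,21,22,23,24,25,26,27,28,29,30,31: 01110010101011001110110011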